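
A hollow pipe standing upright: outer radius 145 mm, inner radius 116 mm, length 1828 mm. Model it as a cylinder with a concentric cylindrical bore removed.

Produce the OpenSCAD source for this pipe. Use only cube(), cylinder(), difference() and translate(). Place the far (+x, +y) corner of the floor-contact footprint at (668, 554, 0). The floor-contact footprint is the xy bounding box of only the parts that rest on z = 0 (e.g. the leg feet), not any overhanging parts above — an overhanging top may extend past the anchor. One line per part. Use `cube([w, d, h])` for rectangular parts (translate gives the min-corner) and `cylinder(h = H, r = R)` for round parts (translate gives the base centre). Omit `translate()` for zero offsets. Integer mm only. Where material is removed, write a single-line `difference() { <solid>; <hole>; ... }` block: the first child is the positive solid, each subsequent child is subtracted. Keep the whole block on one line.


difference() { translate([523, 409, 0]) cylinder(h = 1828, r = 145); translate([523, 409, 0]) cylinder(h = 1828, r = 116); }


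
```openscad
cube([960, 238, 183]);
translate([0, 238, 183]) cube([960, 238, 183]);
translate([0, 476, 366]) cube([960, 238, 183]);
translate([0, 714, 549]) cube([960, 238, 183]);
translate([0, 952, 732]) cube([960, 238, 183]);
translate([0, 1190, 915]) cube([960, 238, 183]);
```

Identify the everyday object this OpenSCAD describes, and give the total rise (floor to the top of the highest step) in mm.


A staircase. The total rise is 1098 mm.

6 identical blocks, each offset up and back from the previous — a staircase. Each step is 183 mm tall and there are 6 of them, so the total rise is 6 × 183 = 1098 mm.


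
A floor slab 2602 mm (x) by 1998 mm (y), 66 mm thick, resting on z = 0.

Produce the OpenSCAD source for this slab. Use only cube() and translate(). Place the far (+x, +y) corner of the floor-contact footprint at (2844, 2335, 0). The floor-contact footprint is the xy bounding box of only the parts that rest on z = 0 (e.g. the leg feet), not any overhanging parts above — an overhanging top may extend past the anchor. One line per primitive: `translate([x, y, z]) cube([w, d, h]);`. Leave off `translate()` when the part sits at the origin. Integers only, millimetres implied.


translate([242, 337, 0]) cube([2602, 1998, 66]);


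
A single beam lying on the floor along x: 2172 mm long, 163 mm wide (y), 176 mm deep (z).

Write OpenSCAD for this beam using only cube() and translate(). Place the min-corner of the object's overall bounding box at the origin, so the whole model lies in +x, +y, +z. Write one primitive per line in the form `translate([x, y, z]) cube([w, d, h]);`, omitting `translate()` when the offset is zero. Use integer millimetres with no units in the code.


cube([2172, 163, 176]);


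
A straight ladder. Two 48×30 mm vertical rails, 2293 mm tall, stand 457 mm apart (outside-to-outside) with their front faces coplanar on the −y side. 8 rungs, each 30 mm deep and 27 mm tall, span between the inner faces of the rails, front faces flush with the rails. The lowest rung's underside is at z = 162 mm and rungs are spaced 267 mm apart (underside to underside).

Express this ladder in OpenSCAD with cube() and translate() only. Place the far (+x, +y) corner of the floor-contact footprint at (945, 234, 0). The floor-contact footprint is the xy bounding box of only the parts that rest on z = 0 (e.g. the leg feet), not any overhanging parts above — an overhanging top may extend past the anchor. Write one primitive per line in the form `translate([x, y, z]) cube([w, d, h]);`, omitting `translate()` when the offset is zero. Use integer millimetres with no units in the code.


translate([488, 204, 0]) cube([48, 30, 2293]);
translate([897, 204, 0]) cube([48, 30, 2293]);
translate([536, 204, 162]) cube([361, 30, 27]);
translate([536, 204, 429]) cube([361, 30, 27]);
translate([536, 204, 696]) cube([361, 30, 27]);
translate([536, 204, 963]) cube([361, 30, 27]);
translate([536, 204, 1230]) cube([361, 30, 27]);
translate([536, 204, 1497]) cube([361, 30, 27]);
translate([536, 204, 1764]) cube([361, 30, 27]);
translate([536, 204, 2031]) cube([361, 30, 27]);


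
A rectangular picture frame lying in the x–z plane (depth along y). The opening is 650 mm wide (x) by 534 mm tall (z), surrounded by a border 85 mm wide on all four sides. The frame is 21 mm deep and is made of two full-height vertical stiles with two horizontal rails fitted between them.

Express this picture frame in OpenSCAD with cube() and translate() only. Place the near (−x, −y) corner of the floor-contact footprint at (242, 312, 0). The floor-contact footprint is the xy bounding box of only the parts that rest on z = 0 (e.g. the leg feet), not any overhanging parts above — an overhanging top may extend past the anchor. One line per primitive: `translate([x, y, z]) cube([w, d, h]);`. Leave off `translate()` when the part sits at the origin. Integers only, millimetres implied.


translate([242, 312, 0]) cube([85, 21, 704]);
translate([977, 312, 0]) cube([85, 21, 704]);
translate([327, 312, 0]) cube([650, 21, 85]);
translate([327, 312, 619]) cube([650, 21, 85]);


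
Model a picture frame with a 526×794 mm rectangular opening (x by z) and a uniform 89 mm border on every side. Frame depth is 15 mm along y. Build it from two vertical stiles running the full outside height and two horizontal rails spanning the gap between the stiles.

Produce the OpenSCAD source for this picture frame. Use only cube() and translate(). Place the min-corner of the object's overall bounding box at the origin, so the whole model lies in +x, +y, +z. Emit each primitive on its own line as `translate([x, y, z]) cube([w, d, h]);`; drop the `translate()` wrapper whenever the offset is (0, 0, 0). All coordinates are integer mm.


cube([89, 15, 972]);
translate([615, 0, 0]) cube([89, 15, 972]);
translate([89, 0, 0]) cube([526, 15, 89]);
translate([89, 0, 883]) cube([526, 15, 89]);


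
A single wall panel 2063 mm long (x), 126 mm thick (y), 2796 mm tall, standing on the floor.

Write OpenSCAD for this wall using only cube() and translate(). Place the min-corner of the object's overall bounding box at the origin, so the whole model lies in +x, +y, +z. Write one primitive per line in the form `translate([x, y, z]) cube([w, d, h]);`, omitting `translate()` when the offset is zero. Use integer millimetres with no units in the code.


cube([2063, 126, 2796]);


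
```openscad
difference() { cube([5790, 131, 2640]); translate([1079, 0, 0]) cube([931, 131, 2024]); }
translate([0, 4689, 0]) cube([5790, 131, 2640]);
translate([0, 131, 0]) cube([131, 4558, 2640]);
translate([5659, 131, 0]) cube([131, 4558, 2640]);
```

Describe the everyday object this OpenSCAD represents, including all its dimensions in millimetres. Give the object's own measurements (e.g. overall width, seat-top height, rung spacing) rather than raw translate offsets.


A single room: four walls, each 2640 mm tall and 131 mm thick, enclosing an outside footprint 5790×4820 mm (x × y), no floor or roof. The front and back walls (−y and +y sides) run the full x-width; the side walls fit between their inner faces. A door opening 931 mm wide and 2024 mm tall is cut through the front wall from the floor up, its −x edge 1079 mm from the wall's −x end.


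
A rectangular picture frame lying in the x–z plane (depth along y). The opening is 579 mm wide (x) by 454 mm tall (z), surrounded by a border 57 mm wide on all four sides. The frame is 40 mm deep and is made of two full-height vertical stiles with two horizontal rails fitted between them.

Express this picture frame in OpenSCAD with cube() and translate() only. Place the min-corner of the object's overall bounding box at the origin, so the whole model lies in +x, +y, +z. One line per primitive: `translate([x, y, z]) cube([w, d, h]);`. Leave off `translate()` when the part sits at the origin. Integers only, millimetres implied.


cube([57, 40, 568]);
translate([636, 0, 0]) cube([57, 40, 568]);
translate([57, 0, 0]) cube([579, 40, 57]);
translate([57, 0, 511]) cube([579, 40, 57]);


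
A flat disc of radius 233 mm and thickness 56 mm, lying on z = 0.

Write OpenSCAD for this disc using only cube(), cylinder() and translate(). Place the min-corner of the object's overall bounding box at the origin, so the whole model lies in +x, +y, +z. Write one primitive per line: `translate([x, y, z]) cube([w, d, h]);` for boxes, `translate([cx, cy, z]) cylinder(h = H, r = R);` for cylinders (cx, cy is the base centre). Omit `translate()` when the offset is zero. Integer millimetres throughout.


translate([233, 233, 0]) cylinder(h = 56, r = 233);


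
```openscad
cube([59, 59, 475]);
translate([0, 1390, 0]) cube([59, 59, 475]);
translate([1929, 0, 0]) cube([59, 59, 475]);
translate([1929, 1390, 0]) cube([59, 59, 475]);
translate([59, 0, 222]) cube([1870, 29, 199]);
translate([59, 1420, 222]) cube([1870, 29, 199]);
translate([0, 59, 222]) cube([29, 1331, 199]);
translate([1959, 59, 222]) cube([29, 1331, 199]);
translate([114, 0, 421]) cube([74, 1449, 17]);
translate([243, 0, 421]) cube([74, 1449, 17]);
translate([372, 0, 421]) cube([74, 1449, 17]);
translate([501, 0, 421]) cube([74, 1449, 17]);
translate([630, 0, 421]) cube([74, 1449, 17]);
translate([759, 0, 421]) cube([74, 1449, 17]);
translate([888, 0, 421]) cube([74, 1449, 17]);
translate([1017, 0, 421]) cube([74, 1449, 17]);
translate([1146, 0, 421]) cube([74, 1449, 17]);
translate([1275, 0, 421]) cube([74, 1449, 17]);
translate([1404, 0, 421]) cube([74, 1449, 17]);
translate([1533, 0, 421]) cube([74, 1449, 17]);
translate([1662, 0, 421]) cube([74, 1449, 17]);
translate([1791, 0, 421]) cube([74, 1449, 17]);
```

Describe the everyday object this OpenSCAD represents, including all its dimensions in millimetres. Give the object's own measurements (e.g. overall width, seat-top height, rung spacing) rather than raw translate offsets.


A bed frame 1988 mm long (x) by 1449 mm wide (y). Four 59×59 mm corner posts, 475 mm tall, at the corners of the footprint. Four rails of 29 mm thickness and 199 mm height run between adjacent posts with their undersides at z = 222 mm, their outer faces flush with the outside of the frame (the two x-running rails run between the posts' inner faces; the two y-running rails run between the posts' inner faces). 14 slats, each 74 mm wide (x) and 17 mm thick, lie across the top of the two x-running rails, running the full 1449 mm width of the frame in y; along x they sit between the end posts with a 55 mm gap after the −x posts and between neighbouring slats, leaving 64 mm before the +x posts.


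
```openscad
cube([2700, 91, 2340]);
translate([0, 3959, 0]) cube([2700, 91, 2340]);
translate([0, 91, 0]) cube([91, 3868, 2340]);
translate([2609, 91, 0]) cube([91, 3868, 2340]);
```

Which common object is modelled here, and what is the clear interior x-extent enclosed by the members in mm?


A house (or room) frame. The interior width is 2518 mm.

Four 2340 mm walls enclosing a rectangle with no floor or roof — a room or house frame. Outside width is 2700 mm and wall thickness is 91 mm, so the interior width is 2700 − 2 × 91 = 2518 mm.


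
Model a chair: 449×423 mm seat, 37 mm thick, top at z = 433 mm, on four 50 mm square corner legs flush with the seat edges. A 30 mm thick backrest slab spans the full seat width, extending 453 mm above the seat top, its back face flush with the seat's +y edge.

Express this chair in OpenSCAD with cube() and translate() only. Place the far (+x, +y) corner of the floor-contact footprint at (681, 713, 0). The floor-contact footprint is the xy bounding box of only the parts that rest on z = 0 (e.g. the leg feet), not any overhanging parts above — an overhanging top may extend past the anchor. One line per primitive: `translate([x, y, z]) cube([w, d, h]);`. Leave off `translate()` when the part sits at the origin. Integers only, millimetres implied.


translate([232, 290, 396]) cube([449, 423, 37]);
translate([232, 290, 0]) cube([50, 50, 396]);
translate([631, 290, 0]) cube([50, 50, 396]);
translate([232, 663, 0]) cube([50, 50, 396]);
translate([631, 663, 0]) cube([50, 50, 396]);
translate([232, 683, 433]) cube([449, 30, 453]);


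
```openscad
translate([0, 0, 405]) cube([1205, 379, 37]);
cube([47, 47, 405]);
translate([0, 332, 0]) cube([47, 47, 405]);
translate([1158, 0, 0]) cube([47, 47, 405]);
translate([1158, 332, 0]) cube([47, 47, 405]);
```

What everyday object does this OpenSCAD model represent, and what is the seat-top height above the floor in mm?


A bench. The seat-top height is 442 mm.

A long slab on four corner posts — a bench. The slab sits at z = 405 with thickness 37, so the top is 405 + 37 = 442 mm.


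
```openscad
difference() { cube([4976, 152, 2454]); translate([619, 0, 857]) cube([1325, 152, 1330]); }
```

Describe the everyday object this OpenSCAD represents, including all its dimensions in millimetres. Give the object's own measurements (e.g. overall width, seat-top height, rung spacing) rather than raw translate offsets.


A wall 4976 mm long (x), 152 mm thick (y), 2454 mm tall, with a rectangular window opening cut through it. The opening is 1325 mm wide and 1330 mm tall; its sill is at z = 857 mm and its near (−x) edge is 619 mm from the wall's −x end. The opening passes through the full wall thickness.


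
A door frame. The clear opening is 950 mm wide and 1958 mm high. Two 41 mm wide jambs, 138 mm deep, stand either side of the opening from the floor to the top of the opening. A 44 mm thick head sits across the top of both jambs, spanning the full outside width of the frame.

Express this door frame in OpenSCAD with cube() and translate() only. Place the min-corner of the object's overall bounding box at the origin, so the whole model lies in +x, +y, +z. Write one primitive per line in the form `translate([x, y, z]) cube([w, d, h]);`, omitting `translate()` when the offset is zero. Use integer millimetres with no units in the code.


cube([41, 138, 1958]);
translate([991, 0, 0]) cube([41, 138, 1958]);
translate([0, 0, 1958]) cube([1032, 138, 44]);


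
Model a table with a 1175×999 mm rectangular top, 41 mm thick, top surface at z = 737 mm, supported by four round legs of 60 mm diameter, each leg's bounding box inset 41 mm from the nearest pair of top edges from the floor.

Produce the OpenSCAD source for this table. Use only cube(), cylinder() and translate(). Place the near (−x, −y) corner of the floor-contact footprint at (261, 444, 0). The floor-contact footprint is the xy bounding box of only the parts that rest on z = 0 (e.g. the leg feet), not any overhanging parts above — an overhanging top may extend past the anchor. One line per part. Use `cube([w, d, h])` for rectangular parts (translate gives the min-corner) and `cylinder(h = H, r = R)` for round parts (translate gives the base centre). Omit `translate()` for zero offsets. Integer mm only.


translate([220, 403, 696]) cube([1175, 999, 41]);
translate([291, 474, 0]) cylinder(h = 696, r = 30);
translate([1324, 474, 0]) cylinder(h = 696, r = 30);
translate([291, 1331, 0]) cylinder(h = 696, r = 30);
translate([1324, 1331, 0]) cylinder(h = 696, r = 30);


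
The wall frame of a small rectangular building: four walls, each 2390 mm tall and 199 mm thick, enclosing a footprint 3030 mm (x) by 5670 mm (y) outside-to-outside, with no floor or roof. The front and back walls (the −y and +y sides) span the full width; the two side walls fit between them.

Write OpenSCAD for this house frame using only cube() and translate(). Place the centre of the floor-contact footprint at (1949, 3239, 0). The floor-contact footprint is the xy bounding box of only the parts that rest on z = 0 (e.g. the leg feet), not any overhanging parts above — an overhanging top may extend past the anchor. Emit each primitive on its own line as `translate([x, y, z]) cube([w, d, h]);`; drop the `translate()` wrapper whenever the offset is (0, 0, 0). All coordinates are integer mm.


translate([434, 404, 0]) cube([3030, 199, 2390]);
translate([434, 5875, 0]) cube([3030, 199, 2390]);
translate([434, 603, 0]) cube([199, 5272, 2390]);
translate([3265, 603, 0]) cube([199, 5272, 2390]);


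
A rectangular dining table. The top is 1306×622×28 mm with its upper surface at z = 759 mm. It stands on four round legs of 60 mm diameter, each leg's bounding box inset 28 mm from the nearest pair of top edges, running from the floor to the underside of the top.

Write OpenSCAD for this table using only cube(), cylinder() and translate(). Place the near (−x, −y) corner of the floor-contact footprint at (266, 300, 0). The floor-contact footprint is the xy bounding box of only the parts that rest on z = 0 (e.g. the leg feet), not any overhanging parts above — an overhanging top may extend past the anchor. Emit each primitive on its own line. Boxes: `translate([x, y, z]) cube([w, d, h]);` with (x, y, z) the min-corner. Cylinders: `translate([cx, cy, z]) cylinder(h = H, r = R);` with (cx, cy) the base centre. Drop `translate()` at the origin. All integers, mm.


translate([238, 272, 731]) cube([1306, 622, 28]);
translate([296, 330, 0]) cylinder(h = 731, r = 30);
translate([1486, 330, 0]) cylinder(h = 731, r = 30);
translate([296, 836, 0]) cylinder(h = 731, r = 30);
translate([1486, 836, 0]) cylinder(h = 731, r = 30);


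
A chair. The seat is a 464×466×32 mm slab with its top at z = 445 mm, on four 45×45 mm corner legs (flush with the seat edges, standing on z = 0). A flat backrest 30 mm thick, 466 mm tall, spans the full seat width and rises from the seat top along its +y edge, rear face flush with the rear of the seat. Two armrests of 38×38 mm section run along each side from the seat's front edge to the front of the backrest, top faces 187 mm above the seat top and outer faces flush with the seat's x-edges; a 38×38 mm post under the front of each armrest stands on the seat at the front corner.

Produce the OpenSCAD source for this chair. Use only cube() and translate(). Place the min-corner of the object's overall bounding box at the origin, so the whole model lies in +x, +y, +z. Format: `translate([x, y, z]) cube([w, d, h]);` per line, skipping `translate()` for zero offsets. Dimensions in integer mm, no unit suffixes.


translate([0, 0, 413]) cube([464, 466, 32]);
cube([45, 45, 413]);
translate([419, 0, 0]) cube([45, 45, 413]);
translate([0, 421, 0]) cube([45, 45, 413]);
translate([419, 421, 0]) cube([45, 45, 413]);
translate([0, 436, 445]) cube([464, 30, 466]);
translate([0, 0, 594]) cube([38, 436, 38]);
translate([426, 0, 594]) cube([38, 436, 38]);
translate([0, 0, 445]) cube([38, 38, 149]);
translate([426, 0, 445]) cube([38, 38, 149]);


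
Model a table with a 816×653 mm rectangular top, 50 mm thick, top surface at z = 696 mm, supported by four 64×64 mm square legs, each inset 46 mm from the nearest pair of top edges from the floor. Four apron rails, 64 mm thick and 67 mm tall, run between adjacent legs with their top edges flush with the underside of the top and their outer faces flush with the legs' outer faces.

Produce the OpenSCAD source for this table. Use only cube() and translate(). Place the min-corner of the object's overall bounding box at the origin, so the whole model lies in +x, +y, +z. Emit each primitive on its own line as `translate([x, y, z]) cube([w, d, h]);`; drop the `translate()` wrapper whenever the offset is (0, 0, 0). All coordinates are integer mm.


translate([0, 0, 646]) cube([816, 653, 50]);
translate([46, 46, 0]) cube([64, 64, 646]);
translate([706, 46, 0]) cube([64, 64, 646]);
translate([46, 543, 0]) cube([64, 64, 646]);
translate([706, 543, 0]) cube([64, 64, 646]);
translate([110, 46, 579]) cube([596, 64, 67]);
translate([110, 543, 579]) cube([596, 64, 67]);
translate([46, 110, 579]) cube([64, 433, 67]);
translate([706, 110, 579]) cube([64, 433, 67]);


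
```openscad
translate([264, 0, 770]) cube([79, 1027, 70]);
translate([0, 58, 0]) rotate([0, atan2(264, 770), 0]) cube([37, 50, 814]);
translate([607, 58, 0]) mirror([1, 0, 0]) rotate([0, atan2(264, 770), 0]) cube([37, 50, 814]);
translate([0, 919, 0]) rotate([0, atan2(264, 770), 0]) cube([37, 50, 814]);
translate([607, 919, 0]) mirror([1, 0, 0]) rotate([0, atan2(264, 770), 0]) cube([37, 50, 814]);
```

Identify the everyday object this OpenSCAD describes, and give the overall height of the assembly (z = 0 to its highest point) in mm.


A sawhorse. The overall height is 840 mm.

A beam across two mirrored pairs of raked legs — a sawhorse. The beam's underside is at z = 770 (matching the legs' vertical rise in atan2(264, 770)) and the beam is 70 mm tall, so its top is at 770 + 70 = 840 mm. The raked legs top out at the beam's underside, so that is the highest point.


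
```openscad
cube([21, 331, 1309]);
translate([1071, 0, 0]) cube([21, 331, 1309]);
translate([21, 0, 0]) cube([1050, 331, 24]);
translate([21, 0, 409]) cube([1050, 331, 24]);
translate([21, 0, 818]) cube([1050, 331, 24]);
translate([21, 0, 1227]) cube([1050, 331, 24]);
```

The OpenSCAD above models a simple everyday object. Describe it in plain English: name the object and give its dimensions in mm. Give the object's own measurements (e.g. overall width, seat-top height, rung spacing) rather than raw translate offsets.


An open bookshelf. Two side panels, each 21 mm thick, 331 mm deep and 1309 mm tall, stand 1092 mm apart (outside-to-outside). Between them sit 4 shelves, each 24 mm thick and 331 mm deep, spanning the full gap between the sides. The bottom shelf rests on the floor (its underside at z = 0) and the clear gap between one shelf's top and the next shelf's underside is 385 mm.


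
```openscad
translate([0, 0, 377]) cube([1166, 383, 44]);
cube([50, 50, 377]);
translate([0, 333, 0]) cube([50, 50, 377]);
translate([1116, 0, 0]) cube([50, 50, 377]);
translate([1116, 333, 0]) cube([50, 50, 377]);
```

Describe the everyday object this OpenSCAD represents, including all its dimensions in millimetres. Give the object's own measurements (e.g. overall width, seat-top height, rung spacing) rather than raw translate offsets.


A long wooden bench with a 1166 mm (x) × 383 mm (y) seat, 44 mm thick, its top surface 421 mm above the floor. Four 50 mm square legs at the seat corners, flush with the edges, run from z = 0 to the seat underside.


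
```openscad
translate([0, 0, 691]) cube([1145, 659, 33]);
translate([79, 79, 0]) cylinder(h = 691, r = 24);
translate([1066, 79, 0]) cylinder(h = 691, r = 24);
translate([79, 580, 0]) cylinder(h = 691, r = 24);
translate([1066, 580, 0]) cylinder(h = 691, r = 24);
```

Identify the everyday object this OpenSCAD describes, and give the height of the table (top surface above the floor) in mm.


A table. The table height is 724 mm.

A 1145×659×33 slab sits at z = 691 on four Ø48 mm round legs — a table. The top surface is at 691 + 33 = 724 mm.


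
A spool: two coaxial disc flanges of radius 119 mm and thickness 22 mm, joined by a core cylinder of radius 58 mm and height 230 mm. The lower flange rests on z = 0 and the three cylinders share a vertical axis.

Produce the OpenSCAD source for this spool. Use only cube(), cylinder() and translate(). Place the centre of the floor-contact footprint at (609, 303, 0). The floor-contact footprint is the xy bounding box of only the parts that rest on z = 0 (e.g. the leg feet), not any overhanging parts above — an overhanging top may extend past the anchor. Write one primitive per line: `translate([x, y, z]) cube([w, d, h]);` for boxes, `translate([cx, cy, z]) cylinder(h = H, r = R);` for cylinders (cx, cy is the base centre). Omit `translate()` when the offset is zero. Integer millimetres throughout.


translate([609, 303, 0]) cylinder(h = 22, r = 119);
translate([609, 303, 22]) cylinder(h = 230, r = 58);
translate([609, 303, 252]) cylinder(h = 22, r = 119);


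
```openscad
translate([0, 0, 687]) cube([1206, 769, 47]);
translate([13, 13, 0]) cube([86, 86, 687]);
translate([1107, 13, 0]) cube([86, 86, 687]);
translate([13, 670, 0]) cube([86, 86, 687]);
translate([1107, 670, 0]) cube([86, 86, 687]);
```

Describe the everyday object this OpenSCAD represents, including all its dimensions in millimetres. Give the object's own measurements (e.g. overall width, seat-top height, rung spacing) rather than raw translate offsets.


A table: top 1206 mm (x) × 769 mm (y), 47 mm thick, upper face at z = 734 mm, on four 86×86 mm square legs, each inset 13 mm from the nearest pair of top edges from z = 0 to the bottom of the top.


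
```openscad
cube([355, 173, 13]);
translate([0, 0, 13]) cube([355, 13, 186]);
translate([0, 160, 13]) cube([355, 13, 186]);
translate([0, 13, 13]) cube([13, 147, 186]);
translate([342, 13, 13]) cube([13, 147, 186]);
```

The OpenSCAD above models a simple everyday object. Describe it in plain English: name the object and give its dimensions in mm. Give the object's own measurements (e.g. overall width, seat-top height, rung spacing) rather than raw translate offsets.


An open-topped rectangular box: outside dimensions 355×173×199 mm, with a uniform wall and base thickness of 13 mm. The base is a full 355×173 slab on the floor; four walls sit on top of the base. The front and back walls (the −y and +y sides) span the full width; the two side walls fit between them.


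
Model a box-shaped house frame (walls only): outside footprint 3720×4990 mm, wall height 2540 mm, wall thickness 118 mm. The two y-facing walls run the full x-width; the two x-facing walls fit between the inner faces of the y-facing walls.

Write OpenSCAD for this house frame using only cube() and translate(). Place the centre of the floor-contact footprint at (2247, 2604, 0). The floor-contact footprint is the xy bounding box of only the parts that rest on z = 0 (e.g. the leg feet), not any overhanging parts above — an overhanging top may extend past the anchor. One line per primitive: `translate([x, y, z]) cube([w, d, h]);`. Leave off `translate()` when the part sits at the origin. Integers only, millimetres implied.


translate([387, 109, 0]) cube([3720, 118, 2540]);
translate([387, 4981, 0]) cube([3720, 118, 2540]);
translate([387, 227, 0]) cube([118, 4754, 2540]);
translate([3989, 227, 0]) cube([118, 4754, 2540]);


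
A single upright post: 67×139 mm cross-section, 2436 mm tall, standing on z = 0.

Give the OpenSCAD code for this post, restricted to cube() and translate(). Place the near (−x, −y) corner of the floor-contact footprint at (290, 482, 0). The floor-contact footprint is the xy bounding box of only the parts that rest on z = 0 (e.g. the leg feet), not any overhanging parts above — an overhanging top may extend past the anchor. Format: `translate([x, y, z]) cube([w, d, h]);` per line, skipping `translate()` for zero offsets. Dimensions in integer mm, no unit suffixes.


translate([290, 482, 0]) cube([67, 139, 2436]);


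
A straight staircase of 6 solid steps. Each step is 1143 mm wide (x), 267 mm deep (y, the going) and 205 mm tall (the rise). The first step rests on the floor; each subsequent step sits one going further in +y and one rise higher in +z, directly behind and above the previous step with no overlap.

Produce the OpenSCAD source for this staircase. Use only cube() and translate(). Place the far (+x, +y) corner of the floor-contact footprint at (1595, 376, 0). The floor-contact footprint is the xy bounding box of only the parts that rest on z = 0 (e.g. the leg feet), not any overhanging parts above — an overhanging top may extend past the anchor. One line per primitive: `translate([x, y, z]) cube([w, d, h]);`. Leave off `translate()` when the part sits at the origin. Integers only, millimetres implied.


translate([452, 109, 0]) cube([1143, 267, 205]);
translate([452, 376, 205]) cube([1143, 267, 205]);
translate([452, 643, 410]) cube([1143, 267, 205]);
translate([452, 910, 615]) cube([1143, 267, 205]);
translate([452, 1177, 820]) cube([1143, 267, 205]);
translate([452, 1444, 1025]) cube([1143, 267, 205]);


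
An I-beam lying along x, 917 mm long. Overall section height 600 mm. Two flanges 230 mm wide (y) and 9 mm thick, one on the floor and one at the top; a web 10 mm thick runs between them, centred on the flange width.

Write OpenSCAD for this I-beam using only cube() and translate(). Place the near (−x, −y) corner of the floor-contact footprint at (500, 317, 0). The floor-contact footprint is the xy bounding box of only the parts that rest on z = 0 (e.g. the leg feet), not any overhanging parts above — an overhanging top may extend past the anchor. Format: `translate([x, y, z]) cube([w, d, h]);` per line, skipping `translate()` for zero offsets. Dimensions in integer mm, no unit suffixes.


translate([500, 317, 0]) cube([917, 230, 9]);
translate([500, 427, 9]) cube([917, 10, 582]);
translate([500, 317, 591]) cube([917, 230, 9]);


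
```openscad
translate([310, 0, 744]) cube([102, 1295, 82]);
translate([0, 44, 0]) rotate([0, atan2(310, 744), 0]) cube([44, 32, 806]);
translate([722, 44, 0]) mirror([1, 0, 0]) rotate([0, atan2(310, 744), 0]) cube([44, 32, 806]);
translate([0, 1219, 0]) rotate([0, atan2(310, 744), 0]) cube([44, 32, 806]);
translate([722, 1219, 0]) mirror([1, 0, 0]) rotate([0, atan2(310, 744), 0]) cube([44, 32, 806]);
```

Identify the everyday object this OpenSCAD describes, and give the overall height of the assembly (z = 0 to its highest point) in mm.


A sawhorse. The overall height is 826 mm.

A beam across two mirrored pairs of raked legs — a sawhorse. The beam's underside is at z = 744 (matching the legs' vertical rise in atan2(310, 744)) and the beam is 82 mm tall, so its top is at 744 + 82 = 826 mm. The raked legs top out at the beam's underside, so that is the highest point.


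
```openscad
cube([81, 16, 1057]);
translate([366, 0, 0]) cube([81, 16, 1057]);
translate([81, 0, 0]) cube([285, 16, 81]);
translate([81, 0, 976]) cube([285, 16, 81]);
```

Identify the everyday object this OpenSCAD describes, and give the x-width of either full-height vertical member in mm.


A picture frame. The border width is 81 mm.

Four thin pieces enclosing a rectangular opening — a picture frame. The two full-height stiles are 1057 mm tall; the top rail sits at z = 976 and is 81 mm tall, so the border above the opening is 1057 − 976 = 81 mm, matching the stile x-width.


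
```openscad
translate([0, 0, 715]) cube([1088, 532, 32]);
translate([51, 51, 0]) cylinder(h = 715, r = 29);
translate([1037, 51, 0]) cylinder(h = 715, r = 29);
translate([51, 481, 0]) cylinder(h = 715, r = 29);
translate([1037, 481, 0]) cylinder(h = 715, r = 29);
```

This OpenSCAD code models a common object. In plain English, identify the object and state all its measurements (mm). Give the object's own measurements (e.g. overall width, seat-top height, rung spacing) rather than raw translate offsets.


A rectangular dining table. The top is 1088×532×32 mm with its upper surface at z = 747 mm. It stands on four round legs of 58 mm diameter, each leg's bounding box inset 22 mm from the nearest pair of top edges, running from the floor to the underside of the top.


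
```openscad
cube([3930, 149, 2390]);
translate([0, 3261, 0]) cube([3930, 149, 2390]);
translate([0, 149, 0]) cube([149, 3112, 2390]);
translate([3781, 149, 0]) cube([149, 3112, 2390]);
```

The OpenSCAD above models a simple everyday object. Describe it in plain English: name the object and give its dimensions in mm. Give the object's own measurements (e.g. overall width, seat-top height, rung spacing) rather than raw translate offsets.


The wall frame of a small rectangular building: four walls, each 2390 mm tall and 149 mm thick, enclosing a footprint 3930 mm (x) by 3410 mm (y) outside-to-outside, with no floor or roof. The front and back walls (the −y and +y sides) span the full width; the two side walls fit between them.


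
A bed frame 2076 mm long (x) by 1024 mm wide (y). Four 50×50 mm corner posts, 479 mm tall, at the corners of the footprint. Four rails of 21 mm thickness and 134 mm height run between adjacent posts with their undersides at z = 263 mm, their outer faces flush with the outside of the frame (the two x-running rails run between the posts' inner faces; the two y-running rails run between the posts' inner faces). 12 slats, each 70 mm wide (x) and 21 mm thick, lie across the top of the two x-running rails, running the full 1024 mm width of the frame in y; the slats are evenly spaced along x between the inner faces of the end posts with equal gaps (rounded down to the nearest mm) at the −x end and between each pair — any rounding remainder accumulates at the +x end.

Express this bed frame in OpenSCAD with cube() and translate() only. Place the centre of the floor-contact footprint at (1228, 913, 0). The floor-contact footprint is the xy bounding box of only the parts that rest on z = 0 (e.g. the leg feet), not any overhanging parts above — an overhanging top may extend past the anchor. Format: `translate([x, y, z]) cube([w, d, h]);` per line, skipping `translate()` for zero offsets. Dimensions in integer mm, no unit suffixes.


// slat z = rail_z + rail_h = 263 + 134 = 397
// slat gap = ⌊(1976 − 12·70) / 13⌋ = 87
translate([190, 401, 0]) cube([50, 50, 479]);
translate([190, 1375, 0]) cube([50, 50, 479]);
translate([2216, 401, 0]) cube([50, 50, 479]);
translate([2216, 1375, 0]) cube([50, 50, 479]);
translate([240, 401, 263]) cube([1976, 21, 134]);
translate([240, 1404, 263]) cube([1976, 21, 134]);
translate([190, 451, 263]) cube([21, 924, 134]);
translate([2245, 451, 263]) cube([21, 924, 134]);
translate([327, 401, 397]) cube([70, 1024, 21]);
translate([484, 401, 397]) cube([70, 1024, 21]);
translate([641, 401, 397]) cube([70, 1024, 21]);
translate([798, 401, 397]) cube([70, 1024, 21]);
translate([955, 401, 397]) cube([70, 1024, 21]);
translate([1112, 401, 397]) cube([70, 1024, 21]);
translate([1269, 401, 397]) cube([70, 1024, 21]);
translate([1426, 401, 397]) cube([70, 1024, 21]);
translate([1583, 401, 397]) cube([70, 1024, 21]);
translate([1740, 401, 397]) cube([70, 1024, 21]);
translate([1897, 401, 397]) cube([70, 1024, 21]);
translate([2054, 401, 397]) cube([70, 1024, 21]);


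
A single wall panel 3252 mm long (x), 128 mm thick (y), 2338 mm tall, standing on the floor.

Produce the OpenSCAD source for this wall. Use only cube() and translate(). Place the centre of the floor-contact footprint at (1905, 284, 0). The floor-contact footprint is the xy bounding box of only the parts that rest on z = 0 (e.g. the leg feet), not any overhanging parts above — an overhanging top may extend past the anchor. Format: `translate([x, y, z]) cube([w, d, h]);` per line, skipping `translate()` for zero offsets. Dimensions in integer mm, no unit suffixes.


translate([279, 220, 0]) cube([3252, 128, 2338]);


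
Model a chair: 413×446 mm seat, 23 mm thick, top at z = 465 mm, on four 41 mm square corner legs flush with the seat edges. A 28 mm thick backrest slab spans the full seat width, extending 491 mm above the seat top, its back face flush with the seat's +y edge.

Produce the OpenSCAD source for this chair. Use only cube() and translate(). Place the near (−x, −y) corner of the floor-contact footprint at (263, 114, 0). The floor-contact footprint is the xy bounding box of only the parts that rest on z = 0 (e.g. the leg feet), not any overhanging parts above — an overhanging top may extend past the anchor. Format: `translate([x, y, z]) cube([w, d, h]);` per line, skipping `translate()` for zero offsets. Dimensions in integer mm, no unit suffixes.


translate([263, 114, 442]) cube([413, 446, 23]);
translate([263, 114, 0]) cube([41, 41, 442]);
translate([635, 114, 0]) cube([41, 41, 442]);
translate([263, 519, 0]) cube([41, 41, 442]);
translate([635, 519, 0]) cube([41, 41, 442]);
translate([263, 532, 465]) cube([413, 28, 491]);


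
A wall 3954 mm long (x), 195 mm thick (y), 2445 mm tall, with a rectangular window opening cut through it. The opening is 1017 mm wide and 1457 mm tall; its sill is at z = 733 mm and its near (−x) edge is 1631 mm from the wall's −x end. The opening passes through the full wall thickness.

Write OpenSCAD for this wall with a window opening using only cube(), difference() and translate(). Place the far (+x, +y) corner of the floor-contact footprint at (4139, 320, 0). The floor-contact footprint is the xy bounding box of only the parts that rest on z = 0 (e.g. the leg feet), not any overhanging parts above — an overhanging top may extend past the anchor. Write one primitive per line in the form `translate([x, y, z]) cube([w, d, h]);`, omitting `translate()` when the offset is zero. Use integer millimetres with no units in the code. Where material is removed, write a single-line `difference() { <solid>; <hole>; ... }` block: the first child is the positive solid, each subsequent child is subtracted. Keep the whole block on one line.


difference() { translate([185, 125, 0]) cube([3954, 195, 2445]); translate([1816, 125, 733]) cube([1017, 195, 1457]); }


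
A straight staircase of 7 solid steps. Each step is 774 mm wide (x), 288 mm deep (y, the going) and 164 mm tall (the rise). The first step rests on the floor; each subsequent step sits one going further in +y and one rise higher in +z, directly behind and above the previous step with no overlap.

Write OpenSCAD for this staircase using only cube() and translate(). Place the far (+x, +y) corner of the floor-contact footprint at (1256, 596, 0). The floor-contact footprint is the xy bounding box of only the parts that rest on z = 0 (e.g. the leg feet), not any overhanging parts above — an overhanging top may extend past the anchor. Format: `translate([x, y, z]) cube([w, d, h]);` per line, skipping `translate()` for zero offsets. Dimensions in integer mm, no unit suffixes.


translate([482, 308, 0]) cube([774, 288, 164]);
translate([482, 596, 164]) cube([774, 288, 164]);
translate([482, 884, 328]) cube([774, 288, 164]);
translate([482, 1172, 492]) cube([774, 288, 164]);
translate([482, 1460, 656]) cube([774, 288, 164]);
translate([482, 1748, 820]) cube([774, 288, 164]);
translate([482, 2036, 984]) cube([774, 288, 164]);


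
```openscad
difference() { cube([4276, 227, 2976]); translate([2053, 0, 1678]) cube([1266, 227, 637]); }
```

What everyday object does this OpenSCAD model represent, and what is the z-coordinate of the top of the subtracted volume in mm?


A wall with a window opening. The window head height is 2315 mm.

A wall with a rectangular opening subtracted — a window. Sill at z = 1678, opening 637 mm tall, so the head is at 1678 + 637 = 2315 mm.


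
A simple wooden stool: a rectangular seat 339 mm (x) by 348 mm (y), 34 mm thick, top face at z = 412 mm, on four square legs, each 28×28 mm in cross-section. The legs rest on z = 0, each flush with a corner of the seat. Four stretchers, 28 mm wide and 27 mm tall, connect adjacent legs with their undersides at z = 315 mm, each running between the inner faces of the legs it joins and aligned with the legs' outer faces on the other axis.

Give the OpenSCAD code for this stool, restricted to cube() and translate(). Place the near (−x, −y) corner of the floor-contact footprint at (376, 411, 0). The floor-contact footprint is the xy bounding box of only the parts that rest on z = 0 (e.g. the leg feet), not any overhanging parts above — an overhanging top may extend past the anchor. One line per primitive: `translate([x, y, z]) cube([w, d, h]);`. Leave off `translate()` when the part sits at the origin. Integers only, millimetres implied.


translate([376, 411, 378]) cube([339, 348, 34]);
translate([376, 411, 0]) cube([28, 28, 378]);
translate([687, 411, 0]) cube([28, 28, 378]);
translate([376, 731, 0]) cube([28, 28, 378]);
translate([687, 731, 0]) cube([28, 28, 378]);
translate([404, 411, 315]) cube([283, 28, 27]);
translate([404, 731, 315]) cube([283, 28, 27]);
translate([376, 439, 315]) cube([28, 292, 27]);
translate([687, 439, 315]) cube([28, 292, 27]);


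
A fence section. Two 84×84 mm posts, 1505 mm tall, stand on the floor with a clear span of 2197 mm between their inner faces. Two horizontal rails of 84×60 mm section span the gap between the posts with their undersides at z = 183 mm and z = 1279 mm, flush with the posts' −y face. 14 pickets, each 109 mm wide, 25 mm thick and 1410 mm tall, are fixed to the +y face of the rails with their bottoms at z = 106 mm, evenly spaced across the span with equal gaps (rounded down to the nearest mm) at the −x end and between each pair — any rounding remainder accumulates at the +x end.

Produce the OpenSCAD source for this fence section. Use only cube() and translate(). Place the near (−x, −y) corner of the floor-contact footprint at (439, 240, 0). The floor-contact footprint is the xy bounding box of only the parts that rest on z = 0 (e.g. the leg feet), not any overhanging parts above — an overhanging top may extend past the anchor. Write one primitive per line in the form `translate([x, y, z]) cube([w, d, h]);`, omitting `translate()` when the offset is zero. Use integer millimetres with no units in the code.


translate([439, 240, 0]) cube([84, 84, 1505]);
translate([2720, 240, 0]) cube([84, 84, 1505]);
translate([523, 240, 183]) cube([2197, 84, 60]);
translate([523, 240, 1279]) cube([2197, 84, 60]);
translate([567, 324, 106]) cube([109, 25, 1410]);
translate([720, 324, 106]) cube([109, 25, 1410]);
translate([873, 324, 106]) cube([109, 25, 1410]);
translate([1026, 324, 106]) cube([109, 25, 1410]);
translate([1179, 324, 106]) cube([109, 25, 1410]);
translate([1332, 324, 106]) cube([109, 25, 1410]);
translate([1485, 324, 106]) cube([109, 25, 1410]);
translate([1638, 324, 106]) cube([109, 25, 1410]);
translate([1791, 324, 106]) cube([109, 25, 1410]);
translate([1944, 324, 106]) cube([109, 25, 1410]);
translate([2097, 324, 106]) cube([109, 25, 1410]);
translate([2250, 324, 106]) cube([109, 25, 1410]);
translate([2403, 324, 106]) cube([109, 25, 1410]);
translate([2556, 324, 106]) cube([109, 25, 1410]);
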